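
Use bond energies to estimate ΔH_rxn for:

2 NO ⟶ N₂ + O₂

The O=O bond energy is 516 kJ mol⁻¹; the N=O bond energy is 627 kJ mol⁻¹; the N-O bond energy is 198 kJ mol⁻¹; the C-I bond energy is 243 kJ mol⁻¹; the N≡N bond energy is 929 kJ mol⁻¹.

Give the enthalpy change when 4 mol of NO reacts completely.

ΔH = −382 kJ

Bonds broken (reactants):
  N=O: 2 × 627 = 1254
  Σ(broken) = 1254 kJ
Bonds formed (products):
  N≡N: 1 × 929 = 929
  O=O: 1 × 516 = 516
  Σ(formed) = 1445 kJ
ΔH = Σ(broken) − Σ(formed) = 1254 − 1445 = −191 kJ
For 2× the reaction as written: 2 × (−191) = −382 kJ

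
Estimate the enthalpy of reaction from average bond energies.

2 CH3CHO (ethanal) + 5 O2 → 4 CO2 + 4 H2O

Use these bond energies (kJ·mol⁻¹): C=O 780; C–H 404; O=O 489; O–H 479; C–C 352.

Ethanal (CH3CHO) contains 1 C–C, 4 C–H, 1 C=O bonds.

ΔH ≈ −2131 kJ

Bonds broken (reactants):
  C–C: 2 × 352 = 704
  C–H: 8 × 404 = 3232
  C=O: 2 × 780 = 1560
  O=O: 5 × 489 = 2445
  Σ(broken) = 7941 kJ
Bonds formed (products):
  C=O: 8 × 780 = 6240
  O–H: 8 × 479 = 3832
  Σ(formed) = 10072 kJ
ΔH = Σ(broken) − Σ(formed) = 7941 − 10072 = −2131 kJ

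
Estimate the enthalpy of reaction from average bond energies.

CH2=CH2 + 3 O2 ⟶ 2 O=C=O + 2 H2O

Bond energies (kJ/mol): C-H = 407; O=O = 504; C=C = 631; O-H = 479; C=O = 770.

Bonds broken (reactants):
  C-H: 4 × 407 = 1628
  C=C: 1 × 631 = 631
  O=O: 3 × 504 = 1512
  Σ(broken) = 3771 kJ
Bonds formed (products):
  C=O: 4 × 770 = 3080
  O-H: 4 × 479 = 1916
  Σ(formed) = 4996 kJ
ΔH = Σ(broken) − Σ(formed) = 3771 − 4996 = −1225 kJ

ΔH ≈ −1225 kJ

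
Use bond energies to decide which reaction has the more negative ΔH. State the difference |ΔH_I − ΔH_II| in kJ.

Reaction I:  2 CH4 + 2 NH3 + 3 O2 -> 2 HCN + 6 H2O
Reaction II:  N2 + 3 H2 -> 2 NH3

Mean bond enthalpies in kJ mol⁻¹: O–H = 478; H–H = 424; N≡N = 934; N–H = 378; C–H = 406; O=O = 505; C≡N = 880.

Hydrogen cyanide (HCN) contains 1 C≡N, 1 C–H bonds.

Reaction I:
  Bonds broken (reactants):
    C–H: 8 × 406 = 3248
    N–H: 6 × 378 = 2268
    O=O: 3 × 505 = 1515
    Σ(broken) = 7031 kJ
  Bonds formed (products):
    C≡N: 2 × 880 = 1760
    C–H: 2 × 406 = 812
    O–H: 12 × 478 = 5736
    Σ(formed) = 8308 kJ
  ΔH_I = 7031 − 8308 = −1277 kJ
Reaction II:
  Bonds broken (reactants):
    H–H: 3 × 424 = 1272
    N≡N: 1 × 934 = 934
    Σ(broken) = 2206 kJ
  Bonds formed (products):
    N–H: 6 × 378 = 2268
    Σ(formed) = 2268 kJ
  ΔH_II = 2206 − 2268 = −62 kJ
ΔH_I − ΔH_II = −1215 kJ, so reaction I has the more negative ΔH; |ΔH_I − ΔH_II| = 1215 kJ.

Reaction I, by 1215 kJ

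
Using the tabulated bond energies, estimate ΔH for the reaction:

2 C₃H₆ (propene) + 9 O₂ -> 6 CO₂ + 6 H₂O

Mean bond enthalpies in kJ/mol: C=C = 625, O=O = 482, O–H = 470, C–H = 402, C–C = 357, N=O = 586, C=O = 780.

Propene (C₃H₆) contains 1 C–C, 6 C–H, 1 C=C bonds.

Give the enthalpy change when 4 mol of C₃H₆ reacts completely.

ΔH = −7748 kJ

Bonds broken (reactants):
  C–C: 2 × 357 = 714
  C–H: 12 × 402 = 4824
  C=C: 2 × 625 = 1250
  O=O: 9 × 482 = 4338
  Σ(broken) = 11126 kJ
Bonds formed (products):
  C=O: 12 × 780 = 9360
  O–H: 12 × 470 = 5640
  Σ(formed) = 15000 kJ
ΔH = Σ(broken) − Σ(formed) = 11126 − 15000 = −3874 kJ
For 2× the reaction as written: 2 × (−3874) = −7748 kJ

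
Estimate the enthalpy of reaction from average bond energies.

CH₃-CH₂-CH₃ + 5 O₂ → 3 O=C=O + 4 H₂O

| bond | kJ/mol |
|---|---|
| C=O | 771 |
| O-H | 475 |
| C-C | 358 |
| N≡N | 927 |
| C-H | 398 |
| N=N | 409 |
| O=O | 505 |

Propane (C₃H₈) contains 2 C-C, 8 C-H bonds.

ΔH ≈ −2001 kJ

Bonds broken (reactants):
  C-C: 2 × 358 = 716
  C-H: 8 × 398 = 3184
  O=O: 5 × 505 = 2525
  Σ(broken) = 6425 kJ
Bonds formed (products):
  C=O: 6 × 771 = 4626
  O-H: 8 × 475 = 3800
  Σ(formed) = 8426 kJ
ΔH = Σ(broken) − Σ(formed) = 6425 − 8426 = −2001 kJ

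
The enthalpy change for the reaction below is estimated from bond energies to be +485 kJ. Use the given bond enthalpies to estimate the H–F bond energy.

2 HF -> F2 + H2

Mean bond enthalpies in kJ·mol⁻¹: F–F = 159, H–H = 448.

D(H–F) ≈ 546 kJ/mol

Let D be the H–F bond energy.
Σ(broken) = 2×D = 2D
Σ(formed) = 1×159 + 1×448 = 607
ΔH = Σ(broken) − Σ(formed) = (2D) − (607) = −607 + 2D
Setting this equal to +485 kJ gives 2D = 1092, so D = 546 kJ/mol.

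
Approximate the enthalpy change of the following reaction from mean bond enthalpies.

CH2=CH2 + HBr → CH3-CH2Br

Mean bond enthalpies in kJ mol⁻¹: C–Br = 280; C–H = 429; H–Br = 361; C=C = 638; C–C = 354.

Bonds broken (reactants):
  C–H: 4 × 429 = 1716
  C=C: 1 × 638 = 638
  H–Br: 1 × 361 = 361
  Σ(broken) = 2715 kJ
Bonds formed (products):
  C–Br: 1 × 280 = 280
  C–C: 1 × 354 = 354
  C–H: 5 × 429 = 2145
  Σ(formed) = 2779 kJ
ΔH = Σ(broken) − Σ(formed) = 2715 − 2779 = −64 kJ

ΔH ≈ −64 kJ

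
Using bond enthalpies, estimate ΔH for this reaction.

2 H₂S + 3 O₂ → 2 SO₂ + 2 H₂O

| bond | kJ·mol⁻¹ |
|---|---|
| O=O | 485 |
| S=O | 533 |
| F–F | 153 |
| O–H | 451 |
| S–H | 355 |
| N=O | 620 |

ΔH ≈ −1061 kJ

Bonds broken (reactants):
  O=O: 3 × 485 = 1455
  S–H: 4 × 355 = 1420
  Σ(broken) = 2875 kJ
Bonds formed (products):
  O–H: 4 × 451 = 1804
  S=O: 4 × 533 = 2132
  Σ(formed) = 3936 kJ
ΔH = Σ(broken) − Σ(formed) = 2875 − 3936 = −1061 kJ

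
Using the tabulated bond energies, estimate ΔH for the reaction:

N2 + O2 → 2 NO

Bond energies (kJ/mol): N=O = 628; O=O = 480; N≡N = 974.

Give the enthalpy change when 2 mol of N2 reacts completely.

ΔH = +396 kJ

Bonds broken (reactants):
  N≡N: 1 × 974 = 974
  O=O: 1 × 480 = 480
  Σ(broken) = 1454 kJ
Bonds formed (products):
  N=O: 2 × 628 = 1256
  Σ(formed) = 1256 kJ
ΔH = Σ(broken) − Σ(formed) = 1454 − 1256 = +198 kJ
For 2× the reaction as written: 2 × (+198) = +396 kJ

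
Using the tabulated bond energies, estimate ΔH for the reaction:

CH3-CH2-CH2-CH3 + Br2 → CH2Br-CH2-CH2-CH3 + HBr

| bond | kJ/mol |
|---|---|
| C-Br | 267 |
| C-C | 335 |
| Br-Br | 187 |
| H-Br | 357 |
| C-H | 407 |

ΔH ≈ −30 kJ

Bonds broken (reactants):
  Br-Br: 1 × 187 = 187
  C-C: 3 × 335 = 1005
  C-H: 10 × 407 = 4070
  Σ(broken) = 5262 kJ
Bonds formed (products):
  C-Br: 1 × 267 = 267
  C-C: 3 × 335 = 1005
  C-H: 9 × 407 = 3663
  H-Br: 1 × 357 = 357
  Σ(formed) = 5292 kJ
ΔH = Σ(broken) − Σ(formed) = 5262 − 5292 = −30 kJ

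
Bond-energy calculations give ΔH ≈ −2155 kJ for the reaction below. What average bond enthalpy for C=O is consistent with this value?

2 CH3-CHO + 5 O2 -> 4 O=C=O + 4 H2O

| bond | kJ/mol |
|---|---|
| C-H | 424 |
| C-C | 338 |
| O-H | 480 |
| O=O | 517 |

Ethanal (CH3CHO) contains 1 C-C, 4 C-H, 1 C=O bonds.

Let D be the C=O bond energy.
Σ(broken) = 2×338 + 8×424 + 2×D + 5×517 = 6653 + 2D
Σ(formed) = 8×D + 8×480 = 3840 + 8D
ΔH = Σ(broken) − Σ(formed) = (6653 + 2D) − (3840 + 8D) = +2813 − 6D
Setting this equal to −2155 kJ gives 6D = 4968, so D = 828 kJ/mol.

D(C=O) ≈ 828 kJ/mol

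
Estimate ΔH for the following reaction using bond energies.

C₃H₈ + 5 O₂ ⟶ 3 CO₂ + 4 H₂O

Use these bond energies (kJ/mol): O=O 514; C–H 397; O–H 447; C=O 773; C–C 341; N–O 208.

ΔH ≈ −1786 kJ

Bonds broken (reactants):
  C–C: 2 × 341 = 682
  C–H: 8 × 397 = 3176
  O=O: 5 × 514 = 2570
  Σ(broken) = 6428 kJ
Bonds formed (products):
  C=O: 6 × 773 = 4638
  O–H: 8 × 447 = 3576
  Σ(formed) = 8214 kJ
ΔH = Σ(broken) − Σ(formed) = 6428 − 8214 = −1786 kJ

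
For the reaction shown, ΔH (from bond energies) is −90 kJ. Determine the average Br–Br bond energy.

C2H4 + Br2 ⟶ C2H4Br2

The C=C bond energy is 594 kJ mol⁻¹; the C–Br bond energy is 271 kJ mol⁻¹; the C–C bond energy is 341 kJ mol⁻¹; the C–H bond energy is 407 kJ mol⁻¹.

Let D be the Br–Br bond energy.
Σ(broken) = 1×D + 4×407 + 1×594 = 2222 + D
Σ(formed) = 2×271 + 1×341 + 4×407 = 2511
ΔH = Σ(broken) − Σ(formed) = (2222 + D) − (2511) = −289 + D
Setting this equal to −90 kJ gives D = 199 kJ/mol.

D(Br–Br) ≈ 199 kJ/mol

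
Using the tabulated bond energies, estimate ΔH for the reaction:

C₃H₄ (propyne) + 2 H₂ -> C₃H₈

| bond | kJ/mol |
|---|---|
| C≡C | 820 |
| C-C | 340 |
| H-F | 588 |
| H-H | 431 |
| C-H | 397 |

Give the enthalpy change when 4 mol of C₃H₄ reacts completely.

ΔH = −984 kJ

Bonds broken (reactants):
  C≡C: 1 × 820 = 820
  C-C: 1 × 340 = 340
  C-H: 4 × 397 = 1588
  H-H: 2 × 431 = 862
  Σ(broken) = 3610 kJ
Bonds formed (products):
  C-C: 2 × 340 = 680
  C-H: 8 × 397 = 3176
  Σ(formed) = 3856 kJ
ΔH = Σ(broken) − Σ(formed) = 3610 − 3856 = −246 kJ
For 4× the reaction as written: 4 × (−246) = −984 kJ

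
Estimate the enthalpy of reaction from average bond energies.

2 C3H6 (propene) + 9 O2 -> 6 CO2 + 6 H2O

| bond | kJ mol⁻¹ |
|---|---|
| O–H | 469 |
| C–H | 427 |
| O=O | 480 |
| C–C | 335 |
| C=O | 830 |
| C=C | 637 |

ΔH ≈ −4200 kJ

Bonds broken (reactants):
  C–C: 2 × 335 = 670
  C–H: 12 × 427 = 5124
  C=C: 2 × 637 = 1274
  O=O: 9 × 480 = 4320
  Σ(broken) = 11388 kJ
Bonds formed (products):
  C=O: 12 × 830 = 9960
  O–H: 12 × 469 = 5628
  Σ(formed) = 15588 kJ
ΔH = Σ(broken) − Σ(formed) = 11388 − 15588 = −4200 kJ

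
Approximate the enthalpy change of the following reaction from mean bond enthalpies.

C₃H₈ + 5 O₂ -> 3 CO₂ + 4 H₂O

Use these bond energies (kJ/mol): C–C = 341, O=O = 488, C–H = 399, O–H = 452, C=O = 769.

ΔH ≈ −1916 kJ

Bonds broken (reactants):
  C–C: 2 × 341 = 682
  C–H: 8 × 399 = 3192
  O=O: 5 × 488 = 2440
  Σ(broken) = 6314 kJ
Bonds formed (products):
  C=O: 6 × 769 = 4614
  O–H: 8 × 452 = 3616
  Σ(formed) = 8230 kJ
ΔH = Σ(broken) − Σ(formed) = 6314 − 8230 = −1916 kJ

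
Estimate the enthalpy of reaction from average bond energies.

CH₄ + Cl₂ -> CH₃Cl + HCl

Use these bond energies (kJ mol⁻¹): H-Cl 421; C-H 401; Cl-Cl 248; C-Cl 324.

ΔH ≈ −96 kJ

Bonds broken (reactants):
  C-H: 4 × 401 = 1604
  Cl-Cl: 1 × 248 = 248
  Σ(broken) = 1852 kJ
Bonds formed (products):
  C-Cl: 1 × 324 = 324
  C-H: 3 × 401 = 1203
  H-Cl: 1 × 421 = 421
  Σ(formed) = 1948 kJ
ΔH = Σ(broken) − Σ(formed) = 1852 − 1948 = −96 kJ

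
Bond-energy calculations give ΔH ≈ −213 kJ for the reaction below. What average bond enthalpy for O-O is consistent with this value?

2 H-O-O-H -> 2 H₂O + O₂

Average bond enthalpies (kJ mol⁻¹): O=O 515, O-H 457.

D(O-O) ≈ 151 kJ/mol

Let D be the O-O bond energy.
Σ(broken) = 4×457 + 2×D = 1828 + 2D
Σ(formed) = 4×457 + 1×515 = 2343
ΔH = Σ(broken) − Σ(formed) = (1828 + 2D) − (2343) = −515 + 2D
Setting this equal to −213 kJ gives 2D = 302, so D = 151 kJ/mol.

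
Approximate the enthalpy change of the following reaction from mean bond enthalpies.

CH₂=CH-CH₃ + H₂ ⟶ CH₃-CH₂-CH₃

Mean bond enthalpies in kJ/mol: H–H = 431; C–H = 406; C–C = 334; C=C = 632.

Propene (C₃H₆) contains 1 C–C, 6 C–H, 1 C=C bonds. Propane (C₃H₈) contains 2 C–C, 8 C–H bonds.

Bonds broken (reactants):
  C–C: 1 × 334 = 334
  C–H: 6 × 406 = 2436
  C=C: 1 × 632 = 632
  H–H: 1 × 431 = 431
  Σ(broken) = 3833 kJ
Bonds formed (products):
  C–C: 2 × 334 = 668
  C–H: 8 × 406 = 3248
  Σ(formed) = 3916 kJ
ΔH = Σ(broken) − Σ(formed) = 3833 − 3916 = −83 kJ

ΔH ≈ −83 kJ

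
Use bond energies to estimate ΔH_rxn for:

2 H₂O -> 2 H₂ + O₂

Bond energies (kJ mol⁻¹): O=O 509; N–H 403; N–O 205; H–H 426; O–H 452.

ΔH ≈ +447 kJ

Bonds broken (reactants):
  O–H: 4 × 452 = 1808
  Σ(broken) = 1808 kJ
Bonds formed (products):
  H–H: 2 × 426 = 852
  O=O: 1 × 509 = 509
  Σ(formed) = 1361 kJ
ΔH = Σ(broken) − Σ(formed) = 1808 − 1361 = +447 kJ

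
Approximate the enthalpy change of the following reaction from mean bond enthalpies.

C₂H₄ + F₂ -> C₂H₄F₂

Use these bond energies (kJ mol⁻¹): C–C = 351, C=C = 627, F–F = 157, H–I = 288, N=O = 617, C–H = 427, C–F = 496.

Bonds broken (reactants):
  C–H: 4 × 427 = 1708
  C=C: 1 × 627 = 627
  F–F: 1 × 157 = 157
  Σ(broken) = 2492 kJ
Bonds formed (products):
  C–C: 1 × 351 = 351
  C–F: 2 × 496 = 992
  C–H: 4 × 427 = 1708
  Σ(formed) = 3051 kJ
ΔH = Σ(broken) − Σ(formed) = 2492 − 3051 = −559 kJ

ΔH ≈ −559 kJ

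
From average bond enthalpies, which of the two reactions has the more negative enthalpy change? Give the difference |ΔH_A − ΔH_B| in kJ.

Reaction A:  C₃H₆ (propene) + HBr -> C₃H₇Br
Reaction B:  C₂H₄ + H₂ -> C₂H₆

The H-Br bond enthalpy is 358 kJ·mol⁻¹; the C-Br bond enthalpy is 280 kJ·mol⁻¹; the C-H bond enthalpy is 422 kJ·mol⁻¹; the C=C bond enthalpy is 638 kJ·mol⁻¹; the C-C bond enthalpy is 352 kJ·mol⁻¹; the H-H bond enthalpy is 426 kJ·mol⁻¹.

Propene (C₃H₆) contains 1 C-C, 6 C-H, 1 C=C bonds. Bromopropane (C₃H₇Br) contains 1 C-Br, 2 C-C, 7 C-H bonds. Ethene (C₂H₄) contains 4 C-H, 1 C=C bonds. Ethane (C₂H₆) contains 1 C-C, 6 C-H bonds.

Reaction B, by 74 kJ

Reaction A:
  Bonds broken (reactants):
    C-C: 1 × 352 = 352
    C-H: 6 × 422 = 2532
    C=C: 1 × 638 = 638
    H-Br: 1 × 358 = 358
    Σ(broken) = 3880 kJ
  Bonds formed (products):
    C-Br: 1 × 280 = 280
    C-C: 2 × 352 = 704
    C-H: 7 × 422 = 2954
    Σ(formed) = 3938 kJ
  ΔH_A = 3880 − 3938 = −58 kJ
Reaction B:
  Bonds broken (reactants):
    C-H: 4 × 422 = 1688
    C=C: 1 × 638 = 638
    H-H: 1 × 426 = 426
    Σ(broken) = 2752 kJ
  Bonds formed (products):
    C-C: 1 × 352 = 352
    C-H: 6 × 422 = 2532
    Σ(formed) = 2884 kJ
  ΔH_B = 2752 − 2884 = −132 kJ
ΔH_A − ΔH_B = +74 kJ, so reaction B has the more negative ΔH; |ΔH_A − ΔH_B| = 74 kJ.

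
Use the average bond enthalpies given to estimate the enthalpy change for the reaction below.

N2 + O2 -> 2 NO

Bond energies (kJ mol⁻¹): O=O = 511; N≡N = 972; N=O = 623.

Bonds broken (reactants):
  N≡N: 1 × 972 = 972
  O=O: 1 × 511 = 511
  Σ(broken) = 1483 kJ
Bonds formed (products):
  N=O: 2 × 623 = 1246
  Σ(formed) = 1246 kJ
ΔH = Σ(broken) − Σ(formed) = 1483 − 1246 = +237 kJ

ΔH ≈ +237 kJ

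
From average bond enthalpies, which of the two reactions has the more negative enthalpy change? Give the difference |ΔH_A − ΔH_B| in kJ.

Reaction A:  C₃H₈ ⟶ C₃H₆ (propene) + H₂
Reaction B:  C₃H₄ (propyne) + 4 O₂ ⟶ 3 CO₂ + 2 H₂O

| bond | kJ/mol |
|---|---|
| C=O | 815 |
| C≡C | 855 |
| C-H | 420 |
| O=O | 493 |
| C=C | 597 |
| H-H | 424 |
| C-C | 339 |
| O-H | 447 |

Reaction A:
  Bonds broken (reactants):
    C-C: 2 × 339 = 678
    C-H: 8 × 420 = 3360
    Σ(broken) = 4038 kJ
  Bonds formed (products):
    C-C: 1 × 339 = 339
    C-H: 6 × 420 = 2520
    C=C: 1 × 597 = 597
    H-H: 1 × 424 = 424
    Σ(formed) = 3880 kJ
  ΔH_A = 4038 − 3880 = +158 kJ
Reaction B:
  Bonds broken (reactants):
    C≡C: 1 × 855 = 855
    C-C: 1 × 339 = 339
    C-H: 4 × 420 = 1680
    O=O: 4 × 493 = 1972
    Σ(broken) = 4846 kJ
  Bonds formed (products):
    C=O: 6 × 815 = 4890
    O-H: 4 × 447 = 1788
    Σ(formed) = 6678 kJ
  ΔH_B = 4846 − 6678 = −1832 kJ
ΔH_A − ΔH_B = +1990 kJ, so reaction B has the more negative ΔH; |ΔH_A − ΔH_B| = 1990 kJ.

Reaction B, by 1990 kJ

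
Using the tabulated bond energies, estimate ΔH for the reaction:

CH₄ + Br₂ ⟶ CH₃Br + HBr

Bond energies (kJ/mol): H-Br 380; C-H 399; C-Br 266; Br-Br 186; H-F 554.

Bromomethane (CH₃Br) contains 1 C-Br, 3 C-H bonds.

Bonds broken (reactants):
  Br-Br: 1 × 186 = 186
  C-H: 4 × 399 = 1596
  Σ(broken) = 1782 kJ
Bonds formed (products):
  C-Br: 1 × 266 = 266
  C-H: 3 × 399 = 1197
  H-Br: 1 × 380 = 380
  Σ(formed) = 1843 kJ
ΔH = Σ(broken) − Σ(formed) = 1782 − 1843 = −61 kJ

ΔH ≈ −61 kJ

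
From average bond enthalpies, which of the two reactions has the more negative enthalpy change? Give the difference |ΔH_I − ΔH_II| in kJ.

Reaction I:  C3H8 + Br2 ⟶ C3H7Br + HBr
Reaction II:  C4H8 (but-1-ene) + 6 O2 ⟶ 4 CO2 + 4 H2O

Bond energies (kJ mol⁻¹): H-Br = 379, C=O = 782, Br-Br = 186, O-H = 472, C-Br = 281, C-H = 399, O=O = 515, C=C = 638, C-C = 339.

Reaction I:
  Bonds broken (reactants):
    Br-Br: 1 × 186 = 186
    C-C: 2 × 339 = 678
    C-H: 8 × 399 = 3192
    Σ(broken) = 4056 kJ
  Bonds formed (products):
    C-Br: 1 × 281 = 281
    C-C: 2 × 339 = 678
    C-H: 7 × 399 = 2793
    H-Br: 1 × 379 = 379
    Σ(formed) = 4131 kJ
  ΔH_I = 4056 − 4131 = −75 kJ
Reaction II:
  Bonds broken (reactants):
    C-C: 2 × 339 = 678
    C-H: 8 × 399 = 3192
    C=C: 1 × 638 = 638
    O=O: 6 × 515 = 3090
    Σ(broken) = 7598 kJ
  Bonds formed (products):
    C=O: 8 × 782 = 6256
    O-H: 8 × 472 = 3776
    Σ(formed) = 10032 kJ
  ΔH_II = 7598 − 10032 = −2434 kJ
ΔH_I − ΔH_II = +2359 kJ, so reaction II has the more negative ΔH; |ΔH_I − ΔH_II| = 2359 kJ.

Reaction II, by 2359 kJ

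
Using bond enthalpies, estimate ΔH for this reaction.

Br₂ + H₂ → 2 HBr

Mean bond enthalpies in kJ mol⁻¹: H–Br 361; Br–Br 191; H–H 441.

ΔH ≈ −90 kJ

Bonds broken (reactants):
  Br–Br: 1 × 191 = 191
  H–H: 1 × 441 = 441
  Σ(broken) = 632 kJ
Bonds formed (products):
  H–Br: 2 × 361 = 722
  Σ(formed) = 722 kJ
ΔH = Σ(broken) − Σ(formed) = 632 − 722 = −90 kJ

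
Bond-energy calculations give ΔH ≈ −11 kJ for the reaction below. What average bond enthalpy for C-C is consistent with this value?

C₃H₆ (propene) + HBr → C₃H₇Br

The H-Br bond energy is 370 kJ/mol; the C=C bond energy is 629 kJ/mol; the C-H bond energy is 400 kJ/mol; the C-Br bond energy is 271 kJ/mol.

D(C-C) ≈ 339 kJ/mol

Let D be the C-C bond energy.
Σ(broken) = 1×D + 6×400 + 1×629 + 1×370 = 3399 + D
Σ(formed) = 1×271 + 2×D + 7×400 = 3071 + 2D
ΔH = Σ(broken) − Σ(formed) = (3399 + D) − (3071 + 2D) = +328 − D
Setting this equal to −11 kJ gives D = 339 kJ/mol.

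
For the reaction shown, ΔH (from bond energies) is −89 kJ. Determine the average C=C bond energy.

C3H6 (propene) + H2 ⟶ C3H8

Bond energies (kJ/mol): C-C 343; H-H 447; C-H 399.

Let D be the C=C bond energy.
Σ(broken) = 1×343 + 6×399 + 1×D + 1×447 = 3184 + D
Σ(formed) = 2×343 + 8×399 = 3878
ΔH = Σ(broken) − Σ(formed) = (3184 + D) − (3878) = −694 + D
Setting this equal to −89 kJ gives D = 605 kJ/mol.

D(C=C) ≈ 605 kJ/mol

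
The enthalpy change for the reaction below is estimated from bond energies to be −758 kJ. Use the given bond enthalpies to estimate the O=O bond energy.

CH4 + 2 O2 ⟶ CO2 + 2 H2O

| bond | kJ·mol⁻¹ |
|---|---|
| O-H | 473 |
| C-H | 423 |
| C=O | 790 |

D(O=O) ≈ 511 kJ/mol

Let D be the O=O bond energy.
Σ(broken) = 4×423 + 2×D = 1692 + 2D
Σ(formed) = 2×790 + 4×473 = 3472
ΔH = Σ(broken) − Σ(formed) = (1692 + 2D) − (3472) = −1780 + 2D
Setting this equal to −758 kJ gives 2D = 1022, so D = 511 kJ/mol.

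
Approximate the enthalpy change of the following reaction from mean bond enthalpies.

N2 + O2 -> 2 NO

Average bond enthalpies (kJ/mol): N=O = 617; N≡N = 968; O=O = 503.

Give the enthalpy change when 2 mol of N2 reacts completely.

ΔH = +474 kJ

Bonds broken (reactants):
  N≡N: 1 × 968 = 968
  O=O: 1 × 503 = 503
  Σ(broken) = 1471 kJ
Bonds formed (products):
  N=O: 2 × 617 = 1234
  Σ(formed) = 1234 kJ
ΔH = Σ(broken) − Σ(formed) = 1471 − 1234 = +237 kJ
For 2× the reaction as written: 2 × (+237) = +474 kJ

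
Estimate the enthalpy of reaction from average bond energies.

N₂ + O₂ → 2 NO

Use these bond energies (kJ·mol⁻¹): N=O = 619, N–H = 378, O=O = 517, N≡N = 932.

ΔH ≈ +211 kJ

Bonds broken (reactants):
  N≡N: 1 × 932 = 932
  O=O: 1 × 517 = 517
  Σ(broken) = 1449 kJ
Bonds formed (products):
  N=O: 2 × 619 = 1238
  Σ(formed) = 1238 kJ
ΔH = Σ(broken) − Σ(formed) = 1449 − 1238 = +211 kJ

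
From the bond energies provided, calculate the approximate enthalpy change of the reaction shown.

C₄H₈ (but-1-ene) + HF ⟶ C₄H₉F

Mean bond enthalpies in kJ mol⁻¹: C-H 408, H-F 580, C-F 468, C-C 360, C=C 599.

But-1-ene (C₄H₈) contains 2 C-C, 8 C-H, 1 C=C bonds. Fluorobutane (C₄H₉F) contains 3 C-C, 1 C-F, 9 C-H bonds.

ΔH ≈ −57 kJ

Bonds broken (reactants):
  C-C: 2 × 360 = 720
  C-H: 8 × 408 = 3264
  C=C: 1 × 599 = 599
  H-F: 1 × 580 = 580
  Σ(broken) = 5163 kJ
Bonds formed (products):
  C-C: 3 × 360 = 1080
  C-F: 1 × 468 = 468
  C-H: 9 × 408 = 3672
  Σ(formed) = 5220 kJ
ΔH = Σ(broken) − Σ(formed) = 5163 − 5220 = −57 kJ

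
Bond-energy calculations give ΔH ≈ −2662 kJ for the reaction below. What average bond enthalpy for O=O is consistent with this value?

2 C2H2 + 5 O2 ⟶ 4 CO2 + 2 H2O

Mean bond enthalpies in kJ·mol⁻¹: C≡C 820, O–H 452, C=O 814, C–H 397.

Let D be the O=O bond energy.
Σ(broken) = 2×820 + 4×397 + 5×D = 3228 + 5D
Σ(formed) = 8×814 + 4×452 = 8320
ΔH = Σ(broken) − Σ(formed) = (3228 + 5D) − (8320) = −5092 + 5D
Setting this equal to −2662 kJ gives 5D = 2430, so D = 486 kJ/mol.

D(O=O) ≈ 486 kJ/mol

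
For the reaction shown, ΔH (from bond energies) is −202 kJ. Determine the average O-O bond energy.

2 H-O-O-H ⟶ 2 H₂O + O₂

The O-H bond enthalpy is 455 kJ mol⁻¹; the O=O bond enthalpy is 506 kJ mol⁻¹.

D(O-O) ≈ 152 kJ/mol

Let D be the O-O bond energy.
Σ(broken) = 4×455 + 2×D = 1820 + 2D
Σ(formed) = 4×455 + 1×506 = 2326
ΔH = Σ(broken) − Σ(formed) = (1820 + 2D) − (2326) = −506 + 2D
Setting this equal to −202 kJ gives 2D = 304, so D = 152 kJ/mol.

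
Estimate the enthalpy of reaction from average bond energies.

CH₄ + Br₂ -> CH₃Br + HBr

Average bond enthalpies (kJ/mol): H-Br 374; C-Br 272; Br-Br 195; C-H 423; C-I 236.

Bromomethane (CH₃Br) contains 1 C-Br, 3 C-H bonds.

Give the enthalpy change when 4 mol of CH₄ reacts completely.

ΔH = −112 kJ

Bonds broken (reactants):
  Br-Br: 1 × 195 = 195
  C-H: 4 × 423 = 1692
  Σ(broken) = 1887 kJ
Bonds formed (products):
  C-Br: 1 × 272 = 272
  C-H: 3 × 423 = 1269
  H-Br: 1 × 374 = 374
  Σ(formed) = 1915 kJ
ΔH = Σ(broken) − Σ(formed) = 1887 − 1915 = −28 kJ
For 4× the reaction as written: 4 × (−28) = −112 kJ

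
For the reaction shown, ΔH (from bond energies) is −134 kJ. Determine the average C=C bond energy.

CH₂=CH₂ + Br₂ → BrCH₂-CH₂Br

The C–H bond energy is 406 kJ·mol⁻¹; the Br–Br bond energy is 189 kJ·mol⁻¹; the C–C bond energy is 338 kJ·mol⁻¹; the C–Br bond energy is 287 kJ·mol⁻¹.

Let D be the C=C bond energy.
Σ(broken) = 1×189 + 4×406 + 1×D = 1813 + D
Σ(formed) = 2×287 + 1×338 + 4×406 = 2536
ΔH = Σ(broken) − Σ(formed) = (1813 + D) − (2536) = −723 + D
Setting this equal to −134 kJ gives D = 589 kJ/mol.

D(C=C) ≈ 589 kJ/mol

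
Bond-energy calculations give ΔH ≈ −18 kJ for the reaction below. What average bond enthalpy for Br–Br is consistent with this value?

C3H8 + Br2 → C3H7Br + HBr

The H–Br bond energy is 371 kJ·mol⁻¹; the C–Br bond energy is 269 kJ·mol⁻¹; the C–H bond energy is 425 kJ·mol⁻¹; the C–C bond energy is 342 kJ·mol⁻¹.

D(Br–Br) ≈ 197 kJ/mol

Let D be the Br–Br bond energy.
Σ(broken) = 1×D + 2×342 + 8×425 = 4084 + D
Σ(formed) = 1×269 + 2×342 + 7×425 + 1×371 = 4299
ΔH = Σ(broken) − Σ(formed) = (4084 + D) − (4299) = −215 + D
Setting this equal to −18 kJ gives D = 197 kJ/mol.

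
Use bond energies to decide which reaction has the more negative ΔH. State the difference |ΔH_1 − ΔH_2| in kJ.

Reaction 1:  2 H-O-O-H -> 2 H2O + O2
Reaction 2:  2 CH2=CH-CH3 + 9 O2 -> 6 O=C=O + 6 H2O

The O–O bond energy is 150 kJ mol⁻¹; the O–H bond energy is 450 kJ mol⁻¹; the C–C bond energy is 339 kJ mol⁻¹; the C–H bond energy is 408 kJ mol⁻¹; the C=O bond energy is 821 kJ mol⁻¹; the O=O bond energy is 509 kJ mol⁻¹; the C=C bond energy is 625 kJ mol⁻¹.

Reaction 2, by 3638 kJ

Reaction 1:
  Bonds broken (reactants):
    O–H: 4 × 450 = 1800
    O–O: 2 × 150 = 300
    Σ(broken) = 2100 kJ
  Bonds formed (products):
    O–H: 4 × 450 = 1800
    O=O: 1 × 509 = 509
    Σ(formed) = 2309 kJ
  ΔH_1 = 2100 − 2309 = −209 kJ
Reaction 2:
  Bonds broken (reactants):
    C–C: 2 × 339 = 678
    C–H: 12 × 408 = 4896
    C=C: 2 × 625 = 1250
    O=O: 9 × 509 = 4581
    Σ(broken) = 11405 kJ
  Bonds formed (products):
    C=O: 12 × 821 = 9852
    O–H: 12 × 450 = 5400
    Σ(formed) = 15252 kJ
  ΔH_2 = 11405 − 15252 = −3847 kJ
ΔH_1 − ΔH_2 = +3638 kJ, so reaction 2 has the more negative ΔH; |ΔH_1 − ΔH_2| = 3638 kJ.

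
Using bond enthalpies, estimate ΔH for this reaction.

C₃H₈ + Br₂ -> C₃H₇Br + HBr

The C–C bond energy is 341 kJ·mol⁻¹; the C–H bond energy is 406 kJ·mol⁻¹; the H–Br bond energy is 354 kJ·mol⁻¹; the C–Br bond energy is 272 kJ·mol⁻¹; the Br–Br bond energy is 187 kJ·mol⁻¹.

ΔH ≈ −33 kJ

Bonds broken (reactants):
  Br–Br: 1 × 187 = 187
  C–C: 2 × 341 = 682
  C–H: 8 × 406 = 3248
  Σ(broken) = 4117 kJ
Bonds formed (products):
  C–Br: 1 × 272 = 272
  C–C: 2 × 341 = 682
  C–H: 7 × 406 = 2842
  H–Br: 1 × 354 = 354
  Σ(formed) = 4150 kJ
ΔH = Σ(broken) − Σ(formed) = 4117 − 4150 = −33 kJ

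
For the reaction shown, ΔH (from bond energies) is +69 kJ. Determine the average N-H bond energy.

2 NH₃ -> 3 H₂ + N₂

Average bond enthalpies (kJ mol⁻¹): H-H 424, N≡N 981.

Let D be the N-H bond energy.
Σ(broken) = 6×D = 6D
Σ(formed) = 3×424 + 1×981 = 2253
ΔH = Σ(broken) − Σ(formed) = (6D) − (2253) = −2253 + 6D
Setting this equal to +69 kJ gives 6D = 2322, so D = 387 kJ/mol.

D(N-H) ≈ 387 kJ/mol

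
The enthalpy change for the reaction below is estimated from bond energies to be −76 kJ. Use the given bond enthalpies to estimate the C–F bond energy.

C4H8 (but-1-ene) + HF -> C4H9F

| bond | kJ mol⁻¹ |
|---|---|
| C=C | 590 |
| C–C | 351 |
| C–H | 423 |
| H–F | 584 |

Let D be the C–F bond energy.
Σ(broken) = 2×351 + 8×423 + 1×590 + 1×584 = 5260
Σ(formed) = 3×351 + 1×D + 9×423 = 4860 + D
ΔH = Σ(broken) − Σ(formed) = (5260) − (4860 + D) = +400 − D
Setting this equal to −76 kJ gives D = 476 kJ/mol.

D(C–F) ≈ 476 kJ/mol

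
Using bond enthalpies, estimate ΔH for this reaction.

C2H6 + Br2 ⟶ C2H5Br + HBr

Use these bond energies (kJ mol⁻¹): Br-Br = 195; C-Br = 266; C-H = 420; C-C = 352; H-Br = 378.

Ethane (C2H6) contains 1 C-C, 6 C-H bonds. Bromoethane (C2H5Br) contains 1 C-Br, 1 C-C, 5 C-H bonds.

ΔH ≈ −29 kJ

Bonds broken (reactants):
  Br-Br: 1 × 195 = 195
  C-C: 1 × 352 = 352
  C-H: 6 × 420 = 2520
  Σ(broken) = 3067 kJ
Bonds formed (products):
  C-Br: 1 × 266 = 266
  C-C: 1 × 352 = 352
  C-H: 5 × 420 = 2100
  H-Br: 1 × 378 = 378
  Σ(formed) = 3096 kJ
ΔH = Σ(broken) − Σ(formed) = 3067 − 3096 = −29 kJ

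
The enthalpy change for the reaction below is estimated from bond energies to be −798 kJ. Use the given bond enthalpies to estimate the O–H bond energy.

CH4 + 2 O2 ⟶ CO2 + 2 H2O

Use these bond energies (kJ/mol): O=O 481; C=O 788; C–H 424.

D(O–H) ≈ 470 kJ/mol

Let D be the O–H bond energy.
Σ(broken) = 4×424 + 2×481 = 2658
Σ(formed) = 2×788 + 4×D = 1576 + 4D
ΔH = Σ(broken) − Σ(formed) = (2658) − (1576 + 4D) = +1082 − 4D
Setting this equal to −798 kJ gives 4D = 1880, so D = 470 kJ/mol.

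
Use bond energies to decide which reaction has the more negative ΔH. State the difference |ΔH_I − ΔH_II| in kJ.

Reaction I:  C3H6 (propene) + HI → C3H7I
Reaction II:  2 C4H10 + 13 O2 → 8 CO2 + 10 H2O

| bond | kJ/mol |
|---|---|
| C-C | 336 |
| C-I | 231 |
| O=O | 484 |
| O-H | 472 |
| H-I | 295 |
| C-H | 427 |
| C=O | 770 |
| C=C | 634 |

Reaction II, by 4847 kJ

Reaction I:
  Bonds broken (reactants):
    C-C: 1 × 336 = 336
    C-H: 6 × 427 = 2562
    C=C: 1 × 634 = 634
    H-I: 1 × 295 = 295
    Σ(broken) = 3827 kJ
  Bonds formed (products):
    C-C: 2 × 336 = 672
    C-H: 7 × 427 = 2989
    C-I: 1 × 231 = 231
    Σ(formed) = 3892 kJ
  ΔH_I = 3827 − 3892 = −65 kJ
Reaction II:
  Bonds broken (reactants):
    C-C: 6 × 336 = 2016
    C-H: 20 × 427 = 8540
    O=O: 13 × 484 = 6292
    Σ(broken) = 16848 kJ
  Bonds formed (products):
    C=O: 16 × 770 = 12320
    O-H: 20 × 472 = 9440
    Σ(formed) = 21760 kJ
  ΔH_II = 16848 − 21760 = −4912 kJ
ΔH_I − ΔH_II = +4847 kJ, so reaction II has the more negative ΔH; |ΔH_I − ΔH_II| = 4847 kJ.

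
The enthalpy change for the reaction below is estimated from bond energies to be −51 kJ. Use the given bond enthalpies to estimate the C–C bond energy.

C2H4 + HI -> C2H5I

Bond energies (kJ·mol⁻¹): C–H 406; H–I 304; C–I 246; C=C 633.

Let D be the C–C bond energy.
Σ(broken) = 4×406 + 1×633 + 1×304 = 2561
Σ(formed) = 1×D + 5×406 + 1×246 = 2276 + D
ΔH = Σ(broken) − Σ(formed) = (2561) − (2276 + D) = +285 − D
Setting this equal to −51 kJ gives D = 336 kJ/mol.

D(C–C) ≈ 336 kJ/mol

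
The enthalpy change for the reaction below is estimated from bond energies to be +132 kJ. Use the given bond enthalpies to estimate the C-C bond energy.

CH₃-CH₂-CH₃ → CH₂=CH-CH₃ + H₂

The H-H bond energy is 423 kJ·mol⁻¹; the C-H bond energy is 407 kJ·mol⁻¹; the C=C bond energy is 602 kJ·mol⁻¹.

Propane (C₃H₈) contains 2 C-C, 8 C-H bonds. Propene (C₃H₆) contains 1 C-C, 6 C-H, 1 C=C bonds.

Let D be the C-C bond energy.
Σ(broken) = 2×D + 8×407 = 3256 + 2D
Σ(formed) = 1×D + 6×407 + 1×602 + 1×423 = 3467 + D
ΔH = Σ(broken) − Σ(formed) = (3256 + 2D) − (3467 + D) = −211 + D
Setting this equal to +132 kJ gives D = 343 kJ/mol.

D(C-C) ≈ 343 kJ/mol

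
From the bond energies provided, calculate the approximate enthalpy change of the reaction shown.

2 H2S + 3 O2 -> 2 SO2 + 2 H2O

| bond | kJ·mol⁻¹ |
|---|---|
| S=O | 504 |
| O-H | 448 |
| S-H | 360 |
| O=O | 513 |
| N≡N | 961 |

Bonds broken (reactants):
  O=O: 3 × 513 = 1539
  S-H: 4 × 360 = 1440
  Σ(broken) = 2979 kJ
Bonds formed (products):
  O-H: 4 × 448 = 1792
  S=O: 4 × 504 = 2016
  Σ(formed) = 3808 kJ
ΔH = Σ(broken) − Σ(formed) = 2979 − 3808 = −829 kJ

ΔH ≈ −829 kJ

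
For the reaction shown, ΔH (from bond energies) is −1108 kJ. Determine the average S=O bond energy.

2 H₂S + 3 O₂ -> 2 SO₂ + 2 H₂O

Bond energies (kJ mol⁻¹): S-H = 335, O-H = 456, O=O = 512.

D(S=O) ≈ 540 kJ/mol

Let D be the S=O bond energy.
Σ(broken) = 3×512 + 4×335 = 2876
Σ(formed) = 4×456 + 4×D = 1824 + 4D
ΔH = Σ(broken) − Σ(formed) = (2876) − (1824 + 4D) = +1052 − 4D
Setting this equal to −1108 kJ gives 4D = 2160, so D = 540 kJ/mol.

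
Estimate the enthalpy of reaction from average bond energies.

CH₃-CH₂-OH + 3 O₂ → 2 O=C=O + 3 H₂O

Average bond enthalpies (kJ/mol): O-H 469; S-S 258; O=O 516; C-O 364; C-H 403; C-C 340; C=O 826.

ΔH ≈ −1382 kJ

Bonds broken (reactants):
  C-C: 1 × 340 = 340
  C-H: 5 × 403 = 2015
  C-O: 1 × 364 = 364
  O-H: 1 × 469 = 469
  O=O: 3 × 516 = 1548
  Σ(broken) = 4736 kJ
Bonds formed (products):
  C=O: 4 × 826 = 3304
  O-H: 6 × 469 = 2814
  Σ(formed) = 6118 kJ
ΔH = Σ(broken) − Σ(formed) = 4736 − 6118 = −1382 kJ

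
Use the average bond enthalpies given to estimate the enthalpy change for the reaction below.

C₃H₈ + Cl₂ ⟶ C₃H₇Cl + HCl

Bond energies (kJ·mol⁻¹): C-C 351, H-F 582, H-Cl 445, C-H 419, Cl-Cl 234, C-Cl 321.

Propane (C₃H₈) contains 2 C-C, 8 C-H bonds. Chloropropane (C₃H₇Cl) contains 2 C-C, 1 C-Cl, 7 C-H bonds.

Bonds broken (reactants):
  C-C: 2 × 351 = 702
  C-H: 8 × 419 = 3352
  Cl-Cl: 1 × 234 = 234
  Σ(broken) = 4288 kJ
Bonds formed (products):
  C-C: 2 × 351 = 702
  C-Cl: 1 × 321 = 321
  C-H: 7 × 419 = 2933
  H-Cl: 1 × 445 = 445
  Σ(formed) = 4401 kJ
ΔH = Σ(broken) − Σ(formed) = 4288 − 4401 = −113 kJ

ΔH ≈ −113 kJ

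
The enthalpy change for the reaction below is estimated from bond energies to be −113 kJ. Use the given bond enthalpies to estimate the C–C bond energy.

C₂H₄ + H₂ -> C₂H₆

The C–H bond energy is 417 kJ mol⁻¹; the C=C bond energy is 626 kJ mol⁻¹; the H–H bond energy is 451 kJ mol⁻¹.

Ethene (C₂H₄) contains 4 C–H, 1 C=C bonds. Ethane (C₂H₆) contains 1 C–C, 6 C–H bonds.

Let D be the C–C bond energy.
Σ(broken) = 4×417 + 1×626 + 1×451 = 2745
Σ(formed) = 1×D + 6×417 = 2502 + D
ΔH = Σ(broken) − Σ(formed) = (2745) − (2502 + D) = +243 − D
Setting this equal to −113 kJ gives D = 356 kJ/mol.

D(C–C) ≈ 356 kJ/mol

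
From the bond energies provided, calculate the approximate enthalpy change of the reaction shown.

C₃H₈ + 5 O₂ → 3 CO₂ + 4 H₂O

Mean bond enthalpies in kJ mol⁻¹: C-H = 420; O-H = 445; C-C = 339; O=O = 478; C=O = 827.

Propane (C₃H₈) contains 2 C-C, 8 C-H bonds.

ΔH ≈ −2094 kJ

Bonds broken (reactants):
  C-C: 2 × 339 = 678
  C-H: 8 × 420 = 3360
  O=O: 5 × 478 = 2390
  Σ(broken) = 6428 kJ
Bonds formed (products):
  C=O: 6 × 827 = 4962
  O-H: 8 × 445 = 3560
  Σ(formed) = 8522 kJ
ΔH = Σ(broken) − Σ(formed) = 6428 − 8522 = −2094 kJ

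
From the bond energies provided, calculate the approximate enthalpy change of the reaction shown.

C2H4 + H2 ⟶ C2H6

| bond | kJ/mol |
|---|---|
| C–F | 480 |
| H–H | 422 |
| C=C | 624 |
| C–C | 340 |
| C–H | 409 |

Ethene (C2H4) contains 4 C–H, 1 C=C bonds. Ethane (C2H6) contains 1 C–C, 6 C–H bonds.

ΔH ≈ −112 kJ

Bonds broken (reactants):
  C–H: 4 × 409 = 1636
  C=C: 1 × 624 = 624
  H–H: 1 × 422 = 422
  Σ(broken) = 2682 kJ
Bonds formed (products):
  C–C: 1 × 340 = 340
  C–H: 6 × 409 = 2454
  Σ(formed) = 2794 kJ
ΔH = Σ(broken) − Σ(formed) = 2682 − 2794 = −112 kJ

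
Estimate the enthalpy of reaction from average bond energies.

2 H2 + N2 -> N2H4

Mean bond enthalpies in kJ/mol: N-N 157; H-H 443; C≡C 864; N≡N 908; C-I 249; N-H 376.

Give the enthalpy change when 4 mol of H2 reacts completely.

Bonds broken (reactants):
  H-H: 2 × 443 = 886
  N≡N: 1 × 908 = 908
  Σ(broken) = 1794 kJ
Bonds formed (products):
  N-H: 4 × 376 = 1504
  N-N: 1 × 157 = 157
  Σ(formed) = 1661 kJ
ΔH = Σ(broken) − Σ(formed) = 1794 − 1661 = +133 kJ
For 2× the reaction as written: 2 × (+133) = +266 kJ

ΔH = +266 kJ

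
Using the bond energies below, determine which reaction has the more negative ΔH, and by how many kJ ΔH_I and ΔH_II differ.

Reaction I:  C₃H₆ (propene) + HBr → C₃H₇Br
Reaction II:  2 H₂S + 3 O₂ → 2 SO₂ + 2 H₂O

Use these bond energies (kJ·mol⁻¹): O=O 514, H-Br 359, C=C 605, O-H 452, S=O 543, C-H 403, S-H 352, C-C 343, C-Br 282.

Reaction I:
  Bonds broken (reactants):
    C-C: 1 × 343 = 343
    C-H: 6 × 403 = 2418
    C=C: 1 × 605 = 605
    H-Br: 1 × 359 = 359
    Σ(broken) = 3725 kJ
  Bonds formed (products):
    C-Br: 1 × 282 = 282
    C-C: 2 × 343 = 686
    C-H: 7 × 403 = 2821
    Σ(formed) = 3789 kJ
  ΔH_I = 3725 − 3789 = −64 kJ
Reaction II:
  Bonds broken (reactants):
    O=O: 3 × 514 = 1542
    S-H: 4 × 352 = 1408
    Σ(broken) = 2950 kJ
  Bonds formed (products):
    O-H: 4 × 452 = 1808
    S=O: 4 × 543 = 2172
    Σ(formed) = 3980 kJ
  ΔH_II = 2950 − 3980 = −1030 kJ
ΔH_I − ΔH_II = +966 kJ, so reaction II has the more negative ΔH; |ΔH_I − ΔH_II| = 966 kJ.

Reaction II, by 966 kJ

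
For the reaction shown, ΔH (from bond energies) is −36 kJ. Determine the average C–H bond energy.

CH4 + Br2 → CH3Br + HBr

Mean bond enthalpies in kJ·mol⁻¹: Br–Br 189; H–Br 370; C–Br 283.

D(C–H) ≈ 428 kJ/mol

Let D be the C–H bond energy.
Σ(broken) = 1×189 + 4×D = 189 + 4D
Σ(formed) = 1×283 + 3×D + 1×370 = 653 + 3D
ΔH = Σ(broken) − Σ(formed) = (189 + 4D) − (653 + 3D) = −464 + D
Setting this equal to −36 kJ gives D = 428 kJ/mol.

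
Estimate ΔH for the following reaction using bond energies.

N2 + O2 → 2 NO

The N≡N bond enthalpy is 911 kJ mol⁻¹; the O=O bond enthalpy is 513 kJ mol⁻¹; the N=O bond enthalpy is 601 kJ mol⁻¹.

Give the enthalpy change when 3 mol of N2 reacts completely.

ΔH = +666 kJ

Bonds broken (reactants):
  N≡N: 1 × 911 = 911
  O=O: 1 × 513 = 513
  Σ(broken) = 1424 kJ
Bonds formed (products):
  N=O: 2 × 601 = 1202
  Σ(formed) = 1202 kJ
ΔH = Σ(broken) − Σ(formed) = 1424 − 1202 = +222 kJ
For 3× the reaction as written: 3 × (+222) = +666 kJ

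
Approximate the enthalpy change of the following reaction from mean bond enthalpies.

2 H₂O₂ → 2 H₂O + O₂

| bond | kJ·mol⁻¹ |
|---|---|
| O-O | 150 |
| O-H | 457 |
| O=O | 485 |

ΔH ≈ −185 kJ

Bonds broken (reactants):
  O-H: 4 × 457 = 1828
  O-O: 2 × 150 = 300
  Σ(broken) = 2128 kJ
Bonds formed (products):
  O-H: 4 × 457 = 1828
  O=O: 1 × 485 = 485
  Σ(formed) = 2313 kJ
ΔH = Σ(broken) − Σ(formed) = 2128 − 2313 = −185 kJ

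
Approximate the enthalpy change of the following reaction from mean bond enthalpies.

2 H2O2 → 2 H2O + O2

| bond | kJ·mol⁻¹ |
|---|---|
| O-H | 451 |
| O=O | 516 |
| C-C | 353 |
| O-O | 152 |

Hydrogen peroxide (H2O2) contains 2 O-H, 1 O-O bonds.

Bonds broken (reactants):
  O-H: 4 × 451 = 1804
  O-O: 2 × 152 = 304
  Σ(broken) = 2108 kJ
Bonds formed (products):
  O-H: 4 × 451 = 1804
  O=O: 1 × 516 = 516
  Σ(formed) = 2320 kJ
ΔH = Σ(broken) − Σ(formed) = 2108 − 2320 = −212 kJ

ΔH ≈ −212 kJ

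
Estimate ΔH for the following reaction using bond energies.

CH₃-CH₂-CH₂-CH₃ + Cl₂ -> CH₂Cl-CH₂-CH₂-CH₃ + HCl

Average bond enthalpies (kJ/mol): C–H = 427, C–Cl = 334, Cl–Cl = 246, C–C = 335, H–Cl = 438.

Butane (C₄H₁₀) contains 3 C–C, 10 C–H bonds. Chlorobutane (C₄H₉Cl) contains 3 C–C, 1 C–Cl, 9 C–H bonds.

Bonds broken (reactants):
  C–C: 3 × 335 = 1005
  C–H: 10 × 427 = 4270
  Cl–Cl: 1 × 246 = 246
  Σ(broken) = 5521 kJ
Bonds formed (products):
  C–C: 3 × 335 = 1005
  C–Cl: 1 × 334 = 334
  C–H: 9 × 427 = 3843
  H–Cl: 1 × 438 = 438
  Σ(formed) = 5620 kJ
ΔH = Σ(broken) − Σ(formed) = 5521 − 5620 = −99 kJ

ΔH ≈ −99 kJ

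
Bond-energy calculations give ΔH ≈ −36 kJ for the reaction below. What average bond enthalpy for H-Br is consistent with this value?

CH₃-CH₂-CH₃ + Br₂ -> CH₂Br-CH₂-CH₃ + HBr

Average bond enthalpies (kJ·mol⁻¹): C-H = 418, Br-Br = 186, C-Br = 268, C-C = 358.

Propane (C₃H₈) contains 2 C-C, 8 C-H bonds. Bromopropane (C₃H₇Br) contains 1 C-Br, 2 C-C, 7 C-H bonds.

D(H-Br) ≈ 372 kJ/mol

Let D be the H-Br bond energy.
Σ(broken) = 1×186 + 2×358 + 8×418 = 4246
Σ(formed) = 1×268 + 2×358 + 7×418 + 1×D = 3910 + D
ΔH = Σ(broken) − Σ(formed) = (4246) − (3910 + D) = +336 − D
Setting this equal to −36 kJ gives D = 372 kJ/mol.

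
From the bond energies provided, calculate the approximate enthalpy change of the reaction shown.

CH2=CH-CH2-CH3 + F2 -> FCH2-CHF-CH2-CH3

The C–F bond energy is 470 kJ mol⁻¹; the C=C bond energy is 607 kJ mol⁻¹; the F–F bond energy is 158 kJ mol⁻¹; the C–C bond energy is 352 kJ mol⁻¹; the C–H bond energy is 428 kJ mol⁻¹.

Bonds broken (reactants):
  C–C: 2 × 352 = 704
  C–H: 8 × 428 = 3424
  C=C: 1 × 607 = 607
  F–F: 1 × 158 = 158
  Σ(broken) = 4893 kJ
Bonds formed (products):
  C–C: 3 × 352 = 1056
  C–F: 2 × 470 = 940
  C–H: 8 × 428 = 3424
  Σ(formed) = 5420 kJ
ΔH = Σ(broken) − Σ(formed) = 4893 − 5420 = −527 kJ

ΔH ≈ −527 kJ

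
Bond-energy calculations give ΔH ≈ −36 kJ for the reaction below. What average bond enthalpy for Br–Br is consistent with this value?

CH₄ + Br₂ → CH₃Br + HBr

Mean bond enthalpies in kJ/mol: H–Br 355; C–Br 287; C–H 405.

Let D be the Br–Br bond energy.
Σ(broken) = 1×D + 4×405 = 1620 + D
Σ(formed) = 1×287 + 3×405 + 1×355 = 1857
ΔH = Σ(broken) − Σ(formed) = (1620 + D) − (1857) = −237 + D
Setting this equal to −36 kJ gives D = 201 kJ/mol.

D(Br–Br) ≈ 201 kJ/mol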